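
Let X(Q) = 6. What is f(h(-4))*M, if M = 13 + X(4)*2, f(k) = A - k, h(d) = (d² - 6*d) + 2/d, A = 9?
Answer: -1525/2 ≈ -762.50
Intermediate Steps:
h(d) = d² - 6*d + 2/d
f(k) = 9 - k
M = 25 (M = 13 + 6*2 = 13 + 12 = 25)
f(h(-4))*M = (9 - (2 + (-4)²*(-6 - 4))/(-4))*25 = (9 - (-1)*(2 + 16*(-10))/4)*25 = (9 - (-1)*(2 - 160)/4)*25 = (9 - (-1)*(-158)/4)*25 = (9 - 1*79/2)*25 = (9 - 79/2)*25 = -61/2*25 = -1525/2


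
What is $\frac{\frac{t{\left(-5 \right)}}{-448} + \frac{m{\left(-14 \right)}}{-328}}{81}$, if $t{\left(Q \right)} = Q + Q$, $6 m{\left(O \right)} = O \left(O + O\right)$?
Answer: $- \frac{4873}{2231712} \approx -0.0021835$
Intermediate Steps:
$m{\left(O \right)} = \frac{O^{2}}{3}$ ($m{\left(O \right)} = \frac{O \left(O + O\right)}{6} = \frac{O 2 O}{6} = \frac{2 O^{2}}{6} = \frac{O^{2}}{3}$)
$t{\left(Q \right)} = 2 Q$
$\frac{\frac{t{\left(-5 \right)}}{-448} + \frac{m{\left(-14 \right)}}{-328}}{81} = \frac{\frac{2 \left(-5\right)}{-448} + \frac{\frac{1}{3} \left(-14\right)^{2}}{-328}}{81} = \left(\left(-10\right) \left(- \frac{1}{448}\right) + \frac{1}{3} \cdot 196 \left(- \frac{1}{328}\right)\right) \frac{1}{81} = \left(\frac{5}{224} + \frac{196}{3} \left(- \frac{1}{328}\right)\right) \frac{1}{81} = \left(\frac{5}{224} - \frac{49}{246}\right) \frac{1}{81} = \left(- \frac{4873}{27552}\right) \frac{1}{81} = - \frac{4873}{2231712}$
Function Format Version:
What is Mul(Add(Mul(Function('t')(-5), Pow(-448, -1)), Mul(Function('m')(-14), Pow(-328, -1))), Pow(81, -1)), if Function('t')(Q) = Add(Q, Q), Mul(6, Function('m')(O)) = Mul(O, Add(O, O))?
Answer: Rational(-4873, 2231712) ≈ -0.0021835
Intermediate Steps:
Function('m')(O) = Mul(Rational(1, 3), Pow(O, 2)) (Function('m')(O) = Mul(Rational(1, 6), Mul(O, Add(O, O))) = Mul(Rational(1, 6), Mul(O, Mul(2, O))) = Mul(Rational(1, 6), Mul(2, Pow(O, 2))) = Mul(Rational(1, 3), Pow(O, 2)))
Function('t')(Q) = Mul(2, Q)
Mul(Add(Mul(Function('t')(-5), Pow(-448, -1)), Mul(Function('m')(-14), Pow(-328, -1))), Pow(81, -1)) = Mul(Add(Mul(Mul(2, -5), Pow(-448, -1)), Mul(Mul(Rational(1, 3), Pow(-14, 2)), Pow(-328, -1))), Pow(81, -1)) = Mul(Add(Mul(-10, Rational(-1, 448)), Mul(Mul(Rational(1, 3), 196), Rational(-1, 328))), Rational(1, 81)) = Mul(Add(Rational(5, 224), Mul(Rational(196, 3), Rational(-1, 328))), Rational(1, 81)) = Mul(Add(Rational(5, 224), Rational(-49, 246)), Rational(1, 81)) = Mul(Rational(-4873, 27552), Rational(1, 81)) = Rational(-4873, 2231712)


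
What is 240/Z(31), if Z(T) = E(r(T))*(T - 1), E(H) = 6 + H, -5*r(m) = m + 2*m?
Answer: -40/63 ≈ -0.63492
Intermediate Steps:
r(m) = -3*m/5 (r(m) = -(m + 2*m)/5 = -3*m/5)
Z(T) = (-1 + T)*(6 - 3*T/5) (Z(T) = (6 - 3*T/5)*(T - 1) = (6 - 3*T/5)*(-1 + T) = (-1 + T)*(6 - 3*T/5))
240/Z(31) = 240/((-3*(-1 + 31)*(-10 + 31)/5)) = 240/((-⅗*30*21)) = 240/(-378) = 240*(-1/378) = -40/63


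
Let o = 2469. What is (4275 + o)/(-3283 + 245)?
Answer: -3372/1519 ≈ -2.2199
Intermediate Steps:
(4275 + o)/(-3283 + 245) = (4275 + 2469)/(-3283 + 245) = 6744/(-3038) = 6744*(-1/3038) = -3372/1519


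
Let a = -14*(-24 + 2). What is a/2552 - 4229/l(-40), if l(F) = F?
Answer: 122781/1160 ≈ 105.85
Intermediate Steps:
a = 308 (a = -14*(-22) = 308)
a/2552 - 4229/l(-40) = 308/2552 - 4229/(-40) = 308*(1/2552) - 4229*(-1/40) = 7/58 + 4229/40 = 122781/1160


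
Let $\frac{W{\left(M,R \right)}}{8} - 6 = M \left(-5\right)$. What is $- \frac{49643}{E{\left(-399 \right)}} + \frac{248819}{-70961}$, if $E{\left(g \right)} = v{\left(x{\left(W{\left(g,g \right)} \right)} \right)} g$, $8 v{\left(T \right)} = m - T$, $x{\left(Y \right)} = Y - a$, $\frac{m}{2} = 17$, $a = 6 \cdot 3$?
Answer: $- \frac{403068491255}{112942308171} \approx -3.5688$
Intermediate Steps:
$W{\left(M,R \right)} = 48 - 40 M$ ($W{\left(M,R \right)} = 48 + 8 M \left(-5\right) = 48 + 8 \left(- 5 M\right) = 48 - 40 M$)
$a = 18$
$m = 34$ ($m = 2 \cdot 17 = 34$)
$x{\left(Y \right)} = -18 + Y$ ($x{\left(Y \right)} = Y - 18 = -18 + Y$)
$v{\left(T \right)} = \frac{17}{4} - \frac{T}{8}$ ($v{\left(T \right)} = \frac{34 - T}{8} = \frac{17}{4} - \frac{T}{8}$)
$E{\left(g \right)} = g \left(\frac{1}{2} + 5 g\right)$ ($E{\left(g \right)} = \left(\frac{17}{4} - \frac{-18 - \left(-48 + 40 g\right)}{8}\right) g = \left(\frac{17}{4} - \frac{30 - 40 g}{8}\right) g = \left(\frac{17}{4} + \left(- \frac{15}{4} + 5 g\right)\right) g = \left(\frac{1}{2} + 5 g\right) g = g \left(\frac{1}{2} + 5 g\right)$)
$- \frac{49643}{E{\left(-399 \right)}} + \frac{248819}{-70961} = - \frac{49643}{\frac{1}{2} \left(-399\right) \left(1 + 10 \left(-399\right)\right)} + \frac{248819}{-70961} = - \frac{49643}{\frac{1}{2} \left(-399\right) \left(1 - 3990\right)} + 248819 \left(- \frac{1}{70961}\right) = - \frac{49643}{\frac{1}{2} \left(-399\right) \left(-3989\right)} - \frac{248819}{70961} = - \frac{49643}{\frac{1591611}{2}} - \frac{248819}{70961} = \left(-49643\right) \frac{2}{1591611} - \frac{248819}{70961} = - \frac{99286}{1591611} - \frac{248819}{70961} = - \frac{403068491255}{112942308171}$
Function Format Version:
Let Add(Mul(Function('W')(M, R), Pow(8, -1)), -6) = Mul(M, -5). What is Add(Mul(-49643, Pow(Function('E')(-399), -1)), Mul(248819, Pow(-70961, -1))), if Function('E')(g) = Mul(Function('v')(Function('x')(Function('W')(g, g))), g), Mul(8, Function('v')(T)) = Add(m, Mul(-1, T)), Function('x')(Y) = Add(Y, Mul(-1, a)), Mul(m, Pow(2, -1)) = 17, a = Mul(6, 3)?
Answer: Rational(-403068491255, 112942308171) ≈ -3.5688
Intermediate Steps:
Function('W')(M, R) = Add(48, Mul(-40, M)) (Function('W')(M, R) = Add(48, Mul(8, Mul(M, -5))) = Add(48, Mul(8, Mul(-5, M))) = Add(48, Mul(-40, M)))
a = 18
m = 34 (m = Mul(2, 17) = 34)
Function('x')(Y) = Add(-18, Y) (Function('x')(Y) = Add(Y, Mul(-1, 18)) = Add(Y, -18) = Add(-18, Y))
Function('v')(T) = Add(Rational(17, 4), Mul(Rational(-1, 8), T)) (Function('v')(T) = Mul(Rational(1, 8), Add(34, Mul(-1, T))) = Add(Rational(17, 4), Mul(Rational(-1, 8), T)))
Function('E')(g) = Mul(g, Add(Rational(1, 2), Mul(5, g))) (Function('E')(g) = Mul(Add(Rational(17, 4), Mul(Rational(-1, 8), Add(-18, Add(48, Mul(-40, g))))), g) = Mul(Add(Rational(17, 4), Mul(Rational(-1, 8), Add(30, Mul(-40, g)))), g) = Mul(Add(Rational(17, 4), Add(Rational(-15, 4), Mul(5, g))), g) = Mul(Add(Rational(1, 2), Mul(5, g)), g) = Mul(g, Add(Rational(1, 2), Mul(5, g))))
Add(Mul(-49643, Pow(Function('E')(-399), -1)), Mul(248819, Pow(-70961, -1))) = Add(Mul(-49643, Pow(Mul(Rational(1, 2), -399, Add(1, Mul(10, -399))), -1)), Mul(248819, Pow(-70961, -1))) = Add(Mul(-49643, Pow(Mul(Rational(1, 2), -399, Add(1, -3990)), -1)), Mul(248819, Rational(-1, 70961))) = Add(Mul(-49643, Pow(Mul(Rational(1, 2), -399, -3989), -1)), Rational(-248819, 70961)) = Add(Mul(-49643, Pow(Rational(1591611, 2), -1)), Rational(-248819, 70961)) = Add(Mul(-49643, Rational(2, 1591611)), Rational(-248819, 70961)) = Add(Rational(-99286, 1591611), Rational(-248819, 70961)) = Rational(-403068491255, 112942308171)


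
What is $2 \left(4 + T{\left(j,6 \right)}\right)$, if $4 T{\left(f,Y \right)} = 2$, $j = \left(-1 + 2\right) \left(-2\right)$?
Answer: $9$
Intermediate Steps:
$j = -2$ ($j = 1 \left(-2\right) = -2$)
$T{\left(f,Y \right)} = \frac{1}{2}$ ($T{\left(f,Y \right)} = \frac{1}{4} \cdot 2 = \frac{1}{2}$)
$2 \left(4 + T{\left(j,6 \right)}\right) = 2 \left(4 + \frac{1}{2}\right) = 2 \cdot \frac{9}{2} = 9$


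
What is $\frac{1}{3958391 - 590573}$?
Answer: $\frac{1}{3367818} \approx 2.9693 \cdot 10^{-7}$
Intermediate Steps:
$\frac{1}{3958391 - 590573} = \frac{1}{3367818}$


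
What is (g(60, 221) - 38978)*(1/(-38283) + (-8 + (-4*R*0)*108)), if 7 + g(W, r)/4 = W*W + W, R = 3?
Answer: 2487484330/12761 ≈ 1.9493e+5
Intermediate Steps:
g(W, r) = -28 + 4*W + 4*W² (g(W, r) = -28 + 4*(W*W + W) = -28 + 4*(W² + W) = -28 + 4*(W + W²) = -28 + (4*W + 4*W²) = -28 + 4*W + 4*W²)
(g(60, 221) - 38978)*(1/(-38283) + (-8 + (-4*R*0)*108)) = ((-28 + 4*60 + 4*60²) - 38978)*(1/(-38283) + (-8 + (-4*3*0)*108)) = ((-28 + 240 + 4*3600) - 38978)*(-1/38283 + (-8 - 12*0*108)) = ((-28 + 240 + 14400) - 38978)*(-1/38283 + (-8 + 0*108)) = (14612 - 38978)*(-1/38283 + (-8 + 0)) = -24366*(-1/38283 - 8) = -24366*(-306265/38283) = 2487484330/12761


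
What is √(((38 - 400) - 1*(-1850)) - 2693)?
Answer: I*√1205 ≈ 34.713*I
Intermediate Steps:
√(((38 - 400) - 1*(-1850)) - 2693) = √((-362 + 1850) - 2693) = √(1488 - 2693) = √(-1205) = I*√1205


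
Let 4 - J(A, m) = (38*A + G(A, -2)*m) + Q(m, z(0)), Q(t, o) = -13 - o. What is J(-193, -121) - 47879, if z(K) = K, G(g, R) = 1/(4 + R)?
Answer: -80935/2 ≈ -40468.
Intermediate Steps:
J(A, m) = 17 - 38*A - m/2 (J(A, m) = 4 - ((38*A + m/(4 - 2)) + (-13 - 1*0)) = 4 - ((38*A + m/2) + (-13 + 0)) = 4 - ((38*A + m/2) - 13) = 4 - ((m/2 + 38*A) - 13) = 4 - (-13 + m/2 + 38*A) = 4 + (13 - 38*A - m/2) = 17 - 38*A - m/2)
J(-193, -121) - 47879 = (17 - 38*(-193) - 1/2*(-121)) - 47879 = (17 + 7334 + 121/2) - 47879 = 14823/2 - 47879 = -80935/2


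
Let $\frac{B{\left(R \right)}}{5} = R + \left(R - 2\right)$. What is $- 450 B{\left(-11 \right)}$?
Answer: $54000$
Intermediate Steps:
$B{\left(R \right)} = -10 + 10 R$ ($B{\left(R \right)} = 5 \left(R + \left(R - 2\right)\right) = 5 \left(R + \left(-2 + R\right)\right) = 5 \left(-2 + 2 R\right) = -10 + 10 R$)
$- 450 B{\left(-11 \right)} = - 450 \left(-10 + 10 \left(-11\right)\right) = - 450 \left(-10 - 110\right) = \left(-450\right) \left(-120\right) = 54000$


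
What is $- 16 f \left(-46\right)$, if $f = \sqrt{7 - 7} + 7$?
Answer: $5152$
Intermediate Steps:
$f = 7$ ($f = \sqrt{0} + 7 = 0 + 7 = 7$)
$- 16 f \left(-46\right) = \left(-16\right) 7 \left(-46\right) = \left(-112\right) \left(-46\right) = 5152$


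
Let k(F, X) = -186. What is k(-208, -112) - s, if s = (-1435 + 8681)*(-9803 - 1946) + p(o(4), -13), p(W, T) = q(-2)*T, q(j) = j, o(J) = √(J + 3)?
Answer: 85133042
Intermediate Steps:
o(J) = √(3 + J)
p(W, T) = -2*T
s = -85133228 (s = (-1435 + 8681)*(-9803 - 1946) - 2*(-13) = 7246*(-11749) + 26 = -85133254 + 26 = -85133228)
k(-208, -112) - s = -186 - 1*(-85133228) = -186 + 85133228 = 85133042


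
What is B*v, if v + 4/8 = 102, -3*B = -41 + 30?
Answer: 2233/6 ≈ 372.17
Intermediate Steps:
B = 11/3 (B = -(-41 + 30)/3 = -1/3*(-11) = 11/3 ≈ 3.6667)
v = 203/2 (v = -1/2 + 102 = 203/2 ≈ 101.50)
B*v = (11/3)*(203/2) = 2233/6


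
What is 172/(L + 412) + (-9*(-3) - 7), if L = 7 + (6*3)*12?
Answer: 12872/635 ≈ 20.271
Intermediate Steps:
L = 223 (L = 7 + 18*12 = 7 + 216 = 223)
172/(L + 412) + (-9*(-3) - 7) = 172/(223 + 412) + (-9*(-3) - 7) = 172/635 + (27 - 7) = 172*(1/635) + 20 = 172/635 + 20 = 12872/635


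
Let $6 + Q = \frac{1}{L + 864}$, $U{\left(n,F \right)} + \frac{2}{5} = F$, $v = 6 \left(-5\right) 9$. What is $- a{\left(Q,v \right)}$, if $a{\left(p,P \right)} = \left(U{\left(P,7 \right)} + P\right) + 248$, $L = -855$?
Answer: $\frac{77}{5} \approx 15.4$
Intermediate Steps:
$v = -270$ ($v = \left(-30\right) 9 = -270$)
$U{\left(n,F \right)} = - \frac{2}{5} + F$
$Q = - \frac{53}{9}$ ($Q = -6 + \frac{1}{-855 + 864} = -6 + \frac{1}{9} = - \frac{53}{9} \approx -5.8889$)
$a{\left(p,P \right)} = \frac{1273}{5} + P$ ($a{\left(p,P \right)} = \left(\left(- \frac{2}{5} + 7\right) + P\right) + 248 = \left(\frac{33}{5} + P\right) + 248 = \frac{1273}{5} + P$)
$- a{\left(Q,v \right)} = - (\frac{1273}{5} - 270) = \left(-1\right) \left(- \frac{77}{5}\right) = \frac{77}{5}$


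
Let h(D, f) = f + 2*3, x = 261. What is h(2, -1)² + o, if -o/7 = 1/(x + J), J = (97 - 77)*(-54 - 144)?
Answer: 92482/3699 ≈ 25.002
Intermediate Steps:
J = -3960 (J = 20*(-198) = -3960)
h(D, f) = 6 + f (h(D, f) = f + 6 = 6 + f)
o = 7/3699 (o = -7/(261 - 3960) = -7/(-3699) = -7*(-1/3699) = 7/3699 ≈ 0.0018924)
h(2, -1)² + o = (6 - 1)² + 7/3699 = 5² + 7/3699 = 25 + 7/3699 = 92482/3699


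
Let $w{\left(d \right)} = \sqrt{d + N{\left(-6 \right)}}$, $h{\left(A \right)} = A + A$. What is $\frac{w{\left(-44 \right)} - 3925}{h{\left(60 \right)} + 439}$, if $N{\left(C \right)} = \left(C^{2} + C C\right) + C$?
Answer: $- \frac{3925}{559} + \frac{\sqrt{22}}{559} \approx -7.0131$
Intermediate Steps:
$h{\left(A \right)} = 2 A$
$N{\left(C \right)} = C + 2 C^{2}$ ($N{\left(C \right)} = \left(C^{2} + C^{2}\right) + C = 2 C^{2} + C = C + 2 C^{2}$)
$w{\left(d \right)} = \sqrt{66 + d}$ ($w{\left(d \right)} = \sqrt{d - 6 \left(1 + 2 \left(-6\right)\right)} = \sqrt{d - 6 \left(1 - 12\right)} = \sqrt{d - -66} = \sqrt{d + 66} = \sqrt{66 + d}$)
$\frac{w{\left(-44 \right)} - 3925}{h{\left(60 \right)} + 439} = \frac{\sqrt{66 - 44} - 3925}{2 \cdot 60 + 439} = \frac{\sqrt{22} - 3925}{120 + 439} = \frac{-3925 + \sqrt{22}}{559} = \left(-3925 + \sqrt{22}\right) \frac{1}{559} = - \frac{3925}{559} + \frac{\sqrt{22}}{559}$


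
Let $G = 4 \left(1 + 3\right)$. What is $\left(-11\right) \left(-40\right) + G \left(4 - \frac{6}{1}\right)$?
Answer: $408$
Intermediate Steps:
$G = 16$ ($G = 4 \cdot 4 = 16$)
$\left(-11\right) \left(-40\right) + G \left(4 - \frac{6}{1}\right) = \left(-11\right) \left(-40\right) + 16 \left(4 - \frac{6}{1}\right) = 440 + 16 \left(4 - 6\right) = 440 + 16 \left(-2\right) = 440 - 32 = 408$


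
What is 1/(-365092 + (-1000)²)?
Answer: 1/634908 ≈ 1.5750e-6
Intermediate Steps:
1/(-365092 + (-1000)²) = 1/(-365092 + 1000000) = 1/634908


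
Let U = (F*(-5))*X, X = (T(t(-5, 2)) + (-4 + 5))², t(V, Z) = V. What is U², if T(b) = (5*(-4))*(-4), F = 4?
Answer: 17218688400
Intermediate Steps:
T(b) = 80 (T(b) = -20*(-4) = 80)
X = 6561 (X = (80 + (-4 + 5))² = (80 + 1)² = 81² = 6561)
U = -131220 (U = (4*(-5))*6561 = -20*6561 = -131220)
U² = (-131220)² = 17218688400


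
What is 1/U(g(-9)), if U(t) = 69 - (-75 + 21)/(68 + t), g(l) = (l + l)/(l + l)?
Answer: 23/1605 ≈ 0.014330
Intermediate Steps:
g(l) = 1 (g(l) = (2*l)/((2*l)) = (2*l)*(1/(2*l)) = 1)
U(t) = 69 + 54/(68 + t) (U(t) = 69 - (-54)/(68 + t) = 69 + 54/(68 + t))
1/U(g(-9)) = 1/(3*(1582 + 23*1)/(68 + 1)) = 1/(3*(1582 + 23)/69) = 1/(3*(1/69)*1605) = 1/(1605/23) = 23/1605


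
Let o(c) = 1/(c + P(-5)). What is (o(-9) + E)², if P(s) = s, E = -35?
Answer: 241081/196 ≈ 1230.0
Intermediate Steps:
o(c) = 1/(-5 + c) (o(c) = 1/(c - 5) = 1/(-5 + c))
(o(-9) + E)² = (1/(-5 - 9) - 35)² = (1/(-14) - 35)² = (-1/14 - 35)² = (-491/14)² = 241081/196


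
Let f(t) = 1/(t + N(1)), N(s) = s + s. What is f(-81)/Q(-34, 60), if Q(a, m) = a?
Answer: 1/2686 ≈ 0.00037230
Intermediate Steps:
N(s) = 2*s
f(t) = 1/(2 + t) (f(t) = 1/(t + 2*1) = 1/(t + 2) = 1/(2 + t))
f(-81)/Q(-34, 60) = 1/((2 - 81)*(-34)) = -1/34/(-79) = -1/79*(-1/34) = 1/2686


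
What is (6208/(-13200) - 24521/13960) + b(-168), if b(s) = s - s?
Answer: -5129261/2303400 ≈ -2.2268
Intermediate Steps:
b(s) = 0
(6208/(-13200) - 24521/13960) + b(-168) = (6208/(-13200) - 24521/13960) + 0 = (6208*(-1/13200) - 24521*1/13960) + 0 = (-388/825 - 24521/13960) + 0 = -5129261/2303400 + 0 = -5129261/2303400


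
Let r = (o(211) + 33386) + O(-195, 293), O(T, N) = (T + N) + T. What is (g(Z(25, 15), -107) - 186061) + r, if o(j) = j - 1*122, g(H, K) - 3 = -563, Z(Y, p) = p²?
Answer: -153243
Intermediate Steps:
g(H, K) = -560 (g(H, K) = 3 - 563 = -560)
o(j) = -122 + j (o(j) = j - 122 = -122 + j)
O(T, N) = N + 2*T (O(T, N) = (N + T) + T = N + 2*T)
r = 33378 (r = ((-122 + 211) + 33386) + (293 + 2*(-195)) = (89 + 33386) + (293 - 390) = 33475 - 97 = 33378)
(g(Z(25, 15), -107) - 186061) + r = (-560 - 186061) + 33378 = -186621 + 33378 = -153243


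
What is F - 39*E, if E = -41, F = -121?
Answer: 1478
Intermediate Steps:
F - 39*E = -121 - 39*(-41) = -121 + 1599 = 1478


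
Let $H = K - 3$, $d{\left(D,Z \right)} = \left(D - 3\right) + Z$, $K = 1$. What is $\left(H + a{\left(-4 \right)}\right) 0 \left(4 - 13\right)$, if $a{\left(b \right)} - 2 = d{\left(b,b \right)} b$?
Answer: $0$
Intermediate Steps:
$d{\left(D,Z \right)} = -3 + D + Z$ ($d{\left(D,Z \right)} = \left(-3 + D\right) + Z = -3 + D + Z$)
$H = -2$ ($H = 1 - 3 = -2$)
$a{\left(b \right)} = 2 + b \left(-3 + 2 b\right)$ ($a{\left(b \right)} = 2 + \left(-3 + b + b\right) b = 2 + \left(-3 + 2 b\right) b = 2 + b \left(-3 + 2 b\right)$)
$\left(H + a{\left(-4 \right)}\right) 0 \left(4 - 13\right) = \left(-2 - \left(-2 + 4 \left(-3 + 2 \left(-4\right)\right)\right)\right) 0 \left(4 - 13\right) = \left(-2 - \left(-2 + 4 \left(-3 - 8\right)\right)\right) 0 \left(-9\right) = \left(-2 + \left(2 - -44\right)\right) 0 \left(-9\right) = \left(-2 + \left(2 + 44\right)\right) 0 \left(-9\right) = \left(-2 + 46\right) 0 \left(-9\right) = 44 \cdot 0 \left(-9\right) = 0 \left(-9\right) = 0$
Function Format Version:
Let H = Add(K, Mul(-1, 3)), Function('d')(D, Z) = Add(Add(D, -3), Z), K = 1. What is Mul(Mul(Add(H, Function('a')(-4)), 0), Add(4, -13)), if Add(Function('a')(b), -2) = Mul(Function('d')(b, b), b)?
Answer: 0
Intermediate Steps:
Function('d')(D, Z) = Add(-3, D, Z) (Function('d')(D, Z) = Add(Add(-3, D), Z) = Add(-3, D, Z))
H = -2 (H = Add(1, Mul(-1, 3)) = Add(1, -3) = -2)
Function('a')(b) = Add(2, Mul(b, Add(-3, Mul(2, b)))) (Function('a')(b) = Add(2, Mul(Add(-3, b, b), b)) = Add(2, Mul(Add(-3, Mul(2, b)), b)) = Add(2, Mul(b, Add(-3, Mul(2, b)))))
Mul(Mul(Add(H, Function('a')(-4)), 0), Add(4, -13)) = Mul(Mul(Add(-2, Add(2, Mul(-4, Add(-3, Mul(2, -4))))), 0), Add(4, -13)) = Mul(Mul(Add(-2, Add(2, Mul(-4, Add(-3, -8)))), 0), -9) = Mul(Mul(Add(-2, Add(2, Mul(-4, -11))), 0), -9) = Mul(Mul(Add(-2, Add(2, 44)), 0), -9) = Mul(Mul(Add(-2, 46), 0), -9) = Mul(Mul(44, 0), -9) = Mul(0, -9) = 0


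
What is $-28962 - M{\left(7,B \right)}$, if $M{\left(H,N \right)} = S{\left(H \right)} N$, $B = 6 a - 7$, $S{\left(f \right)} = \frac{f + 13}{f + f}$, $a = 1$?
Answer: $- \frac{202724}{7} \approx -28961.0$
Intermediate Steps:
$S{\left(f \right)} = \frac{13 + f}{2 f}$
$B = -1$ ($B = 6 \cdot 1 - 7 = 6 - 7 = -1$)
$M{\left(H,N \right)} = \frac{N \left(13 + H\right)}{2 H}$ ($M{\left(H,N \right)} = \frac{13 + H}{2 H} N = \frac{N \left(13 + H\right)}{2 H}$)
$-28962 - M{\left(7,B \right)} = -28962 - \frac{1}{2} \left(-1\right) \frac{1}{7} \left(13 + 7\right) = -28962 - \frac{1}{2} \left(-1\right) \frac{1}{7} \cdot 20 = -28962 - - \frac{10}{7} = -28962 + \frac{10}{7} = - \frac{202724}{7}$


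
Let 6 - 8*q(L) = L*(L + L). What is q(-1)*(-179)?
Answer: -179/2 ≈ -89.500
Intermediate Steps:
q(L) = ¾ - L²/4 (q(L) = ¾ - L*(L + L)/8 = ¾ - L*2*L/8 = ¾ - L²/4)
q(-1)*(-179) = (¾ - ¼*(-1)²)*(-179) = (¾ - ¼*1)*(-179) = (¾ - ¼)*(-179) = (½)*(-179) = -179/2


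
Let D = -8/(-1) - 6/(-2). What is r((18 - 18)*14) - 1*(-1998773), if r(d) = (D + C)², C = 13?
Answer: 1999349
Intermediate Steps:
D = 11 (D = -8*(-1) - 6*(-½) = 8 + 3 = 11)
r(d) = 576 (r(d) = (11 + 13)² = 24² = 576)
r((18 - 18)*14) - 1*(-1998773) = 576 - 1*(-1998773) = 576 + 1998773 = 1999349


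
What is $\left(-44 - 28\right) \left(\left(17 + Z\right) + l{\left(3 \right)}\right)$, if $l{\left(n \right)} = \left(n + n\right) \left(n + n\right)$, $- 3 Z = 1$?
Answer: $-3792$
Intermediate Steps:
$Z = - \frac{1}{3}$ ($Z = \left(- \frac{1}{3}\right) 1 = - \frac{1}{3} \approx -0.33333$)
$l{\left(n \right)} = 4 n^{2}$ ($l{\left(n \right)} = 2 n 2 n = 4 n^{2}$)
$\left(-44 - 28\right) \left(\left(17 + Z\right) + l{\left(3 \right)}\right) = \left(-44 - 28\right) \left(\left(17 - \frac{1}{3}\right) + 4 \cdot 3^{2}\right) = - 72 \left(\frac{50}{3} + 4 \cdot 9\right) = - 72 \left(\frac{50}{3} + 36\right) = \left(-72\right) \frac{158}{3} = -3792$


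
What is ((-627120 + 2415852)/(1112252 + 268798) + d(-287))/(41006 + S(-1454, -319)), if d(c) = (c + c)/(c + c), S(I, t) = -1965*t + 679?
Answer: 16009/4662927000 ≈ 3.4333e-6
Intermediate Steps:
S(I, t) = 679 - 1965*t
d(c) = 1 (d(c) = (2*c)/((2*c)) = (2*c)*(1/(2*c)) = 1)
((-627120 + 2415852)/(1112252 + 268798) + d(-287))/(41006 + S(-1454, -319)) = ((-627120 + 2415852)/(1112252 + 268798) + 1)/(41006 + (679 - 1965*(-319))) = (1788732/1381050 + 1)/(41006 + (679 + 626835)) = (1788732*(1/1381050) + 1)/(41006 + 627514) = (9034/6975 + 1)/668520 = (16009/6975)*(1/668520) = 16009/4662927000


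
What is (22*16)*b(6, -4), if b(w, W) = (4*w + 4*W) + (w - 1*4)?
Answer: 3520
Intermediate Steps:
b(w, W) = -4 + 4*W + 5*w (b(w, W) = (4*W + 4*w) + (w - 4) = (4*W + 4*w) + (-4 + w) = -4 + 4*W + 5*w)
(22*16)*b(6, -4) = (22*16)*(-4 + 4*(-4) + 5*6) = 352*(-4 - 16 + 30) = 352*10 = 3520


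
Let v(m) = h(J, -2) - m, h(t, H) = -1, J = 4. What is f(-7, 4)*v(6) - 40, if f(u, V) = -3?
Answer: -19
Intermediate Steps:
v(m) = -1 - m
f(-7, 4)*v(6) - 40 = -3*(-1 - 1*6) - 40 = -3*(-1 - 6) - 40 = -3*(-7) - 40 = 21 - 40 = -19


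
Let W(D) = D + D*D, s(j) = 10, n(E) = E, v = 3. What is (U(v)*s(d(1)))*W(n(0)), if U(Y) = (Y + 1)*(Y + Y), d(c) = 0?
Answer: 0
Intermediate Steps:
U(Y) = 2*Y*(1 + Y) (U(Y) = (1 + Y)*(2*Y) = 2*Y*(1 + Y))
W(D) = D + D²
(U(v)*s(d(1)))*W(n(0)) = ((2*3*(1 + 3))*10)*(0*(1 + 0)) = ((2*3*4)*10)*(0*1) = (24*10)*0 = 240*0 = 0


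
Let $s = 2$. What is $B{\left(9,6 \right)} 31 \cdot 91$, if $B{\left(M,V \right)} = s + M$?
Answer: $31031$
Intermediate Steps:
$B{\left(M,V \right)} = 2 + M$
$B{\left(9,6 \right)} 31 \cdot 91 = \left(2 + 9\right) 31 \cdot 91 = 11 \cdot 31 \cdot 91 = 341 \cdot 91 = 31031$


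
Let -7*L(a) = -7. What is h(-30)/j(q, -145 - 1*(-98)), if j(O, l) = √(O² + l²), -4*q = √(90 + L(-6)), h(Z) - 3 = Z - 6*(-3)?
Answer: -36*√35435/35435 ≈ -0.19124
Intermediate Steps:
L(a) = 1 (L(a) = -⅐*(-7) = 1)
h(Z) = 21 + Z (h(Z) = 3 + (Z - 6*(-3)) = 3 + (Z + 18) = 3 + (18 + Z) = 21 + Z)
q = -√91/4 (q = -√(90 + 1)/4 = -√91/4 ≈ -2.3848)
h(-30)/j(q, -145 - 1*(-98)) = (21 - 30)/(√((-√91/4)² + (-145 - 1*(-98))²)) = -9/√(91/16 + (-145 + 98)²) = -9/√(91/16 + (-47)²) = -9/√(91/16 + 2209) = -9*4*√35435/35435 = -36*√35435/35435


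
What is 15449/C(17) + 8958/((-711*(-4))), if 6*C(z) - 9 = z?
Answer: 21987887/6162 ≈ 3568.3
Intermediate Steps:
C(z) = 3/2 + z/6
15449/C(17) + 8958/((-711*(-4))) = 15449/(3/2 + (1/6)*17) + 8958/((-711*(-4))) = 15449/(3/2 + 17/6) + 8958/2844 = 15449/(13/3) + 8958*(1/2844) = 15449*(3/13) + 1493/474 = 46347/13 + 1493/474 = 21987887/6162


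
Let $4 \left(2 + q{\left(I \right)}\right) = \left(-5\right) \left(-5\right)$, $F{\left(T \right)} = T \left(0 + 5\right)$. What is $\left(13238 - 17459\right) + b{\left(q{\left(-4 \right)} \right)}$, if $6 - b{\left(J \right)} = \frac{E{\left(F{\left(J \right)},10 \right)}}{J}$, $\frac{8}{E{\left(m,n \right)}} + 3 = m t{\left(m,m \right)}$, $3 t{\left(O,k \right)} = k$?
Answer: $- \frac{507390591}{120377} \approx -4215.0$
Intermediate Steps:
$t{\left(O,k \right)} = \frac{k}{3}$
$F{\left(T \right)} = 5 T$ ($F{\left(T \right)} = T 5 = 5 T$)
$E{\left(m,n \right)} = \frac{8}{-3 + \frac{m^{2}}{3}}$ ($E{\left(m,n \right)} = \frac{8}{-3 + m \frac{m}{3}} = \frac{8}{-3 + \frac{m^{2}}{3}}$)
$q{\left(I \right)} = \frac{17}{4}$ ($q{\left(I \right)} = -2 + \frac{\left(-5\right) \left(-5\right)}{4} = -2 + \frac{1}{4} \cdot 25 = -2 + \frac{25}{4} = \frac{17}{4}$)
$b{\left(J \right)} = 6 - \frac{24}{J \left(-9 + 25 J^{2}\right)}$ ($b{\left(J \right)} = 6 - \frac{24 \frac{1}{-9 + \left(5 J\right)^{2}}}{J} = 6 - \frac{24 \frac{1}{-9 + 25 J^{2}}}{J} = 6 - \frac{24}{J \left(-9 + 25 J^{2}\right)}$)
$\left(13238 - 17459\right) + b{\left(q{\left(-4 \right)} \right)} = \left(13238 - 17459\right) + \frac{6 \left(-4 - \frac{153}{4} + 25 \left(\frac{17}{4}\right)^{3}\right)}{\frac{17}{4} \left(-9 + 25 \left(\frac{17}{4}\right)^{2}\right)} = \left(13238 - 17459\right) + 6 \cdot \frac{4}{17} \frac{1}{-9 + 25 \cdot \frac{289}{16}} \left(-4 - \frac{153}{4} + 25 \cdot \frac{4913}{64}\right) = -4221 + 6 \cdot \frac{4}{17} \frac{1}{-9 + \frac{7225}{16}} \left(-4 - \frac{153}{4} + \frac{122825}{64}\right) = -4221 + 6 \cdot \frac{4}{17} \frac{1}{\frac{7081}{16}} \cdot \frac{120121}{64} = -4221 + 6 \cdot \frac{4}{17} \cdot \frac{16}{7081} \cdot \frac{120121}{64} = -4221 + \frac{720726}{120377} = - \frac{507390591}{120377}$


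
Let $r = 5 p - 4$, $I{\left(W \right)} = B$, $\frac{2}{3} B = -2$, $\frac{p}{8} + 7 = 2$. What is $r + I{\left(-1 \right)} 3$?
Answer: $-213$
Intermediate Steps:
$p = -40$ ($p = -56 + 8 \cdot 2 = -56 + 16 = -40$)
$B = -3$ ($B = \frac{3}{2} \left(-2\right) = -3$)
$I{\left(W \right)} = -3$
$r = -204$ ($r = 5 \left(-40\right) - 4 = -200 - 4 = -204$)
$r + I{\left(-1 \right)} 3 = -204 - 9 = -213$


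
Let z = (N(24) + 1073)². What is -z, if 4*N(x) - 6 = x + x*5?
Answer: -4932841/4 ≈ -1.2332e+6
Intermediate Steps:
N(x) = 3/2 + 3*x/2 (N(x) = 3/2 + (x + x*5)/4 = 3/2 + (x + 5*x)/4 = 3/2 + (6*x)/4 = 3/2 + 3*x/2)
z = 4932841/4 (z = ((3/2 + (3/2)*24) + 1073)² = ((3/2 + 36) + 1073)² = (75/2 + 1073)² = (2221/2)² = 4932841/4 ≈ 1.2332e+6)
-z = -1*4932841/4 = -4932841/4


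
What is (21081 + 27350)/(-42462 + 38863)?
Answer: -48431/3599 ≈ -13.457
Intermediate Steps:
(21081 + 27350)/(-42462 + 38863) = 48431/(-3599) = 48431*(-1/3599) = -48431/3599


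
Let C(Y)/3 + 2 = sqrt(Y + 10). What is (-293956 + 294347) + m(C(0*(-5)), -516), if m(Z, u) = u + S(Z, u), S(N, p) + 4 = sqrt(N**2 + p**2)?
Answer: -129 + 3*sqrt(29598 - 4*sqrt(10)) ≈ 387.01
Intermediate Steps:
C(Y) = -6 + 3*sqrt(10 + Y) (C(Y) = -6 + 3*sqrt(Y + 10) = -6 + 3*sqrt(10 + Y))
S(N, p) = -4 + sqrt(N**2 + p**2)
m(Z, u) = -4 + u + sqrt(Z**2 + u**2) (m(Z, u) = u + (-4 + sqrt(Z**2 + u**2)) = -4 + u + sqrt(Z**2 + u**2))
(-293956 + 294347) + m(C(0*(-5)), -516) = (-293956 + 294347) + (-4 - 516 + sqrt((-6 + 3*sqrt(10 + 0*(-5)))**2 + (-516)**2)) = 391 + (-4 - 516 + sqrt((-6 + 3*sqrt(10 + 0))**2 + 266256)) = 391 + (-4 - 516 + sqrt((-6 + 3*sqrt(10))**2 + 266256)) = 391 + (-4 - 516 + sqrt(266256 + (-6 + 3*sqrt(10))**2)) = 391 + (-520 + sqrt(266256 + (-6 + 3*sqrt(10))**2)) = -129 + sqrt(266256 + (-6 + 3*sqrt(10))**2)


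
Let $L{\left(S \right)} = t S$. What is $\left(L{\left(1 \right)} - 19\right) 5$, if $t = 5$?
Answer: $-70$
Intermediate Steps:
$L{\left(S \right)} = 5 S$
$\left(L{\left(1 \right)} - 19\right) 5 = \left(5 \cdot 1 - 19\right) 5 = \left(5 - 19\right) 5 = \left(-14\right) 5 = -70$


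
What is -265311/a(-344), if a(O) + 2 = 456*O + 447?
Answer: 265311/156419 ≈ 1.6962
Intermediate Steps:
a(O) = 445 + 456*O (a(O) = -2 + (456*O + 447) = -2 + (447 + 456*O) = 445 + 456*O)
-265311/a(-344) = -265311/(445 + 456*(-344)) = -265311/(445 - 156864) = -265311/(-156419) = -265311*(-1/156419) = 265311/156419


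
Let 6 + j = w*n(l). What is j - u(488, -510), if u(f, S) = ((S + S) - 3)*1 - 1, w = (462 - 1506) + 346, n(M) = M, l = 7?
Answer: -3868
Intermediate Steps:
w = -698 (w = -1044 + 346 = -698)
u(f, S) = -4 + 2*S (u(f, S) = (2*S - 3)*1 - 1 = (-3 + 2*S)*1 - 1 = (-3 + 2*S) - 1 = -4 + 2*S)
j = -4892 (j = -6 - 698*7 = -6 - 4886 = -4892)
j - u(488, -510) = -4892 - (-4 + 2*(-510)) = -4892 - (-4 - 1020) = -4892 - 1*(-1024) = -4892 + 1024 = -3868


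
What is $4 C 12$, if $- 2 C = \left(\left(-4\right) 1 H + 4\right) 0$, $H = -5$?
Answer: $0$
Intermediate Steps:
$C = 0$ ($C = - \frac{\left(\left(-4\right) 1 \left(-5\right) + 4\right) 0}{2} = - \frac{\left(\left(-4\right) \left(-5\right) + 4\right) 0}{2} = - \frac{\left(20 + 4\right) 0}{2} = - \frac{24 \cdot 0}{2} = \left(- \frac{1}{2}\right) 0 = 0$)
$4 C 12 = 4 \cdot 0 \cdot 12 = 0 \cdot 12 = 0$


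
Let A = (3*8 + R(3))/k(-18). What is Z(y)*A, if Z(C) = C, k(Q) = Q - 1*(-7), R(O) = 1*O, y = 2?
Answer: -54/11 ≈ -4.9091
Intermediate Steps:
R(O) = O
k(Q) = 7 + Q (k(Q) = Q + 7 = 7 + Q)
A = -27/11 (A = (3*8 + 3)/(7 - 18) = (24 + 3)/(-11) = 27*(-1/11) = -27/11 ≈ -2.4545)
Z(y)*A = 2*(-27/11) = -54/11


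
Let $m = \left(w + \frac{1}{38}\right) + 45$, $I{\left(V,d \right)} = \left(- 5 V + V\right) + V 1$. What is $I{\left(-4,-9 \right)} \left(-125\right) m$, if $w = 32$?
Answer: $- \frac{2195250}{19} \approx -1.1554 \cdot 10^{5}$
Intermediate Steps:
$I{\left(V,d \right)} = - 3 V$ ($I{\left(V,d \right)} = - 4 V + V = - 3 V$)
$m = \frac{2927}{38}$ ($m = \left(32 + \frac{1}{38}\right) + 45 = \frac{1217}{38} + 45 = \frac{2927}{38} \approx 77.026$)
$I{\left(-4,-9 \right)} \left(-125\right) m = \left(-3\right) \left(-4\right) \left(-125\right) \frac{2927}{38} = 12 \left(-125\right) \frac{2927}{38} = \left(-1500\right) \frac{2927}{38} = - \frac{2195250}{19}$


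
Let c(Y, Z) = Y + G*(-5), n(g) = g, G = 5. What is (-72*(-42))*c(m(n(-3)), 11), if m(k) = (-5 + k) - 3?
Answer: -108864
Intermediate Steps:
m(k) = -8 + k
c(Y, Z) = -25 + Y (c(Y, Z) = Y + 5*(-5) = Y - 25 = -25 + Y)
(-72*(-42))*c(m(n(-3)), 11) = (-72*(-42))*(-25 + (-8 - 3)) = 3024*(-25 - 11) = 3024*(-36) = -108864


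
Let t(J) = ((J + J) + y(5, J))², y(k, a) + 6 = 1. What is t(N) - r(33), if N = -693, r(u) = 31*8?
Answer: 1934633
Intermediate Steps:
r(u) = 248
y(k, a) = -5 (y(k, a) = -6 + 1 = -5)
t(J) = (-5 + 2*J)² (t(J) = ((J + J) - 5)² = (2*J - 5)² = (-5 + 2*J)²)
t(N) - r(33) = (-5 + 2*(-693))² - 1*248 = (-5 - 1386)² - 248 = (-1391)² - 248 = 1934881 - 248 = 1934633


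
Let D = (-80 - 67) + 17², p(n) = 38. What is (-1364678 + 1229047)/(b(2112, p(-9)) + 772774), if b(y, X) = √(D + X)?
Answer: -52406055197/298589827448 + 406893*√5/298589827448 ≈ -0.17551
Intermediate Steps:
D = 142 (D = -147 + 289 = 142)
b(y, X) = √(142 + X)
(-1364678 + 1229047)/(b(2112, p(-9)) + 772774) = (-1364678 + 1229047)/(√(142 + 38) + 772774) = -135631/(√180 + 772774) = -135631/(6*√5 + 772774) = -135631/(772774 + 6*√5)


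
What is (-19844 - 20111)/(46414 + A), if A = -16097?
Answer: -655/497 ≈ -1.3179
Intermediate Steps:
(-19844 - 20111)/(46414 + A) = (-19844 - 20111)/(46414 - 16097) = -39955/30317 = -39955*1/30317 = -655/497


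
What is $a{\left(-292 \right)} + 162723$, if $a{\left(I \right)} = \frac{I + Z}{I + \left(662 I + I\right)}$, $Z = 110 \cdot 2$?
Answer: $\frac{3943754637}{24236} \approx 1.6272 \cdot 10^{5}$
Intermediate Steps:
$Z = 220$
$a{\left(I \right)} = \frac{220 + I}{664 I}$ ($a{\left(I \right)} = \frac{I + 220}{I + \left(662 I + I\right)} = \frac{220 + I}{I + 663 I} = \frac{220 + I}{664 I}$)
$a{\left(-292 \right)} + 162723 = \frac{220 - 292}{664 \left(-292\right)} + 162723 = \frac{1}{664} \left(- \frac{1}{292}\right) \left(-72\right) + 162723 = \frac{9}{24236} + 162723 = \frac{3943754637}{24236}$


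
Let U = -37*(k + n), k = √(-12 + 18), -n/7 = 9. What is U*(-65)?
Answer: -151515 + 2405*√6 ≈ -1.4562e+5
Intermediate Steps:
n = -63 (n = -7*9 = -63)
k = √6 ≈ 2.4495
U = 2331 - 37*√6 (U = -37*(√6 - 63) = -37*(-63 + √6) = 2331 - 37*√6 ≈ 2240.4)
U*(-65) = (2331 - 37*√6)*(-65) = -151515 + 2405*√6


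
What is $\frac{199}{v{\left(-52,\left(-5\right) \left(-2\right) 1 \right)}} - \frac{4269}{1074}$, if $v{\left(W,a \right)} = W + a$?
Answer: $- \frac{32752}{3759} \approx -8.713$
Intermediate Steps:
$\frac{199}{v{\left(-52,\left(-5\right) \left(-2\right) 1 \right)}} - \frac{4269}{1074} = \frac{199}{-52 + \left(-5\right) \left(-2\right) 1} - \frac{4269}{1074} = \frac{199}{-52 + 10 \cdot 1} - \frac{1423}{358} = \frac{199}{-52 + 10} - \frac{1423}{358} = \frac{199}{-42} - \frac{1423}{358} = 199 \left(- \frac{1}{42}\right) - \frac{1423}{358} = - \frac{199}{42} - \frac{1423}{358} = - \frac{32752}{3759}$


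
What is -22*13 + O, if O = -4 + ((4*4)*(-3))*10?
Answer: -770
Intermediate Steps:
O = -484 (O = -4 + (16*(-3))*10 = -4 - 48*10 = -4 - 480 = -484)
-22*13 + O = -22*13 - 484 = -286 - 484 = -770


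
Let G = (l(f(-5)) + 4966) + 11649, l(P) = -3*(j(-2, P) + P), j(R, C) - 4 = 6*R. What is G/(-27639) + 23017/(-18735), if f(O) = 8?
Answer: -315816296/172605555 ≈ -1.8297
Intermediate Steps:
j(R, C) = 4 + 6*R
l(P) = 24 - 3*P (l(P) = -3*((4 + 6*(-2)) + P) = -3*((4 - 12) + P) = -3*(-8 + P) = 24 - 3*P)
G = 16615 (G = ((24 - 3*8) + 4966) + 11649 = ((24 - 24) + 4966) + 11649 = (0 + 4966) + 11649 = 4966 + 11649 = 16615)
G/(-27639) + 23017/(-18735) = 16615/(-27639) + 23017/(-18735) = 16615*(-1/27639) + 23017*(-1/18735) = -16615/27639 - 23017/18735 = -315816296/172605555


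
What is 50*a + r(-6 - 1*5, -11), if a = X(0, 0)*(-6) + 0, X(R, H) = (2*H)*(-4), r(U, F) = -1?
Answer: -1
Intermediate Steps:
X(R, H) = -8*H
a = 0 (a = -8*0*(-6) + 0 = 0*(-6) + 0 = 0 + 0 = 0)
50*a + r(-6 - 1*5, -11) = 50*0 - 1 = 0 - 1 = -1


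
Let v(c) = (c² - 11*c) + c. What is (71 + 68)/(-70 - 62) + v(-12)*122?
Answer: 4251317/132 ≈ 32207.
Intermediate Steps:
v(c) = c² - 10*c
(71 + 68)/(-70 - 62) + v(-12)*122 = (71 + 68)/(-70 - 62) - 12*(-10 - 12)*122 = 139/(-132) - 12*(-22)*122 = 139*(-1/132) + 264*122 = -139/132 + 32208 = 4251317/132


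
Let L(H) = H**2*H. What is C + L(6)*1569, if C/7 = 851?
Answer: 344861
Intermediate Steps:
C = 5957 (C = 7*851 = 5957)
L(H) = H**3
C + L(6)*1569 = 5957 + 6**3*1569 = 5957 + 216*1569 = 5957 + 338904 = 344861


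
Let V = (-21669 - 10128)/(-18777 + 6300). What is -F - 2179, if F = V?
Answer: -9073060/4159 ≈ -2181.5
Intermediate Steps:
V = 10599/4159 (V = -31797/(-12477) = -31797*(-1/12477) = 10599/4159 ≈ 2.5485)
F = 10599/4159 ≈ 2.5485
-F - 2179 = -1*10599/4159 - 2179 = -10599/4159 - 2179 = -9073060/4159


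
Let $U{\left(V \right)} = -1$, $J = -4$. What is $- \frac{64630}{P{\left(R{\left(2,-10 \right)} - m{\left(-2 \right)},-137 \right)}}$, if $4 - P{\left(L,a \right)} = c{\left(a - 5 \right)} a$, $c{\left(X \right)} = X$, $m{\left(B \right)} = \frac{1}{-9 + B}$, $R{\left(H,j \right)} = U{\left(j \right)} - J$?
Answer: $\frac{6463}{1945} \approx 3.3229$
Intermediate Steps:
$R{\left(H,j \right)} = 3$ ($R{\left(H,j \right)} = -1 - -4 = -1 + 4 = 3$)
$P{\left(L,a \right)} = 4 - a \left(-5 + a\right)$ ($P{\left(L,a \right)} = 4 - \left(a - 5\right) a = 4 - \left(-5 + a\right) a = 4 - a \left(-5 + a\right)$)
$- \frac{64630}{P{\left(R{\left(2,-10 \right)} - m{\left(-2 \right)},-137 \right)}} = - \frac{64630}{4 - - 137 \left(-5 - 137\right)} = - \frac{64630}{4 - \left(-137\right) \left(-142\right)} = - \frac{64630}{4 - 19454} = - \frac{64630}{-19450} = \left(-64630\right) \left(- \frac{1}{19450}\right) = \frac{6463}{1945}$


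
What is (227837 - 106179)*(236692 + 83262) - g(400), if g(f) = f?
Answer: 38924963332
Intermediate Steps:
(227837 - 106179)*(236692 + 83262) - g(400) = (227837 - 106179)*(236692 + 83262) - 1*400 = 121658*319954 - 400 = 38924963732 - 400 = 38924963332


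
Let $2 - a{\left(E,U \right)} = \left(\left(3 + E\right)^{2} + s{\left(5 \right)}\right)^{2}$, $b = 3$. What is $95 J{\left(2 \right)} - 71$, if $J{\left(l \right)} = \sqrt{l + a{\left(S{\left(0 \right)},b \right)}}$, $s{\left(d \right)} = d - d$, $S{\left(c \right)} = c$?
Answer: $-71 + 95 i \sqrt{77} \approx -71.0 + 833.62 i$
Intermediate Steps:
$s{\left(d \right)} = 0$
$a{\left(E,U \right)} = 2 - \left(3 + E\right)^{4}$ ($a{\left(E,U \right)} = 2 - \left(\left(3 + E\right)^{2} + 0\right)^{2} = 2 - \left(\left(3 + E\right)^{2}\right)^{2} = 2 - \left(3 + E\right)^{4}$)
$J{\left(l \right)} = \sqrt{-79 + l}$ ($J{\left(l \right)} = \sqrt{l + \left(2 - \left(3 + 0\right)^{4}\right)} = \sqrt{l + \left(2 - 3^{4}\right)} = \sqrt{l + \left(2 - 81\right)} = \sqrt{l - 79} = \sqrt{-79 + l}$)
$95 J{\left(2 \right)} - 71 = 95 \sqrt{-79 + 2} - 71 = 95 \sqrt{-77} - 71 = 95 i \sqrt{77} - 71 = -71 + 95 i \sqrt{77}$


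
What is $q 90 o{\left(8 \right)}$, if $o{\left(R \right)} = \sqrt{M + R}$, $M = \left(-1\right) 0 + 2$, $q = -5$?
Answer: $- 450 \sqrt{10} \approx -1423.0$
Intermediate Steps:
$M = 2$ ($M = 0 + 2 = 2$)
$o{\left(R \right)} = \sqrt{2 + R}$
$q 90 o{\left(8 \right)} = \left(-5\right) 90 \sqrt{2 + 8} = - 450 \sqrt{10}$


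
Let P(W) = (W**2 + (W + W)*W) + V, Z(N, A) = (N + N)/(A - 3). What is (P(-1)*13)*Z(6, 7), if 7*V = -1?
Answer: 780/7 ≈ 111.43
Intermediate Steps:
V = -1/7 (V = (1/7)*(-1) = -1/7 ≈ -0.14286)
Z(N, A) = 2*N/(-3 + A) (Z(N, A) = (2*N)/(-3 + A) = 2*N/(-3 + A))
P(W) = -1/7 + 3*W**2 (P(W) = (W**2 + (W + W)*W) - 1/7 = (W**2 + (2*W)*W) - 1/7 = (W**2 + 2*W**2) - 1/7 = 3*W**2 - 1/7 = -1/7 + 3*W**2)
(P(-1)*13)*Z(6, 7) = ((-1/7 + 3*(-1)**2)*13)*(2*6/(-3 + 7)) = ((-1/7 + 3*1)*13)*(2*6/4) = ((-1/7 + 3)*13)*(2*6*(1/4)) = ((20/7)*13)*3 = (260/7)*3 = 780/7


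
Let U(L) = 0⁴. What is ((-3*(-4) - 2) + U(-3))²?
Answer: 100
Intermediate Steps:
U(L) = 0
((-3*(-4) - 2) + U(-3))² = ((-3*(-4) - 2) + 0)² = ((12 - 2) + 0)² = (10 + 0)² = 10² = 100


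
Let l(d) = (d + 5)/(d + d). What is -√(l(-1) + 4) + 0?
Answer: -√2 ≈ -1.4142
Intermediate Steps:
l(d) = (5 + d)/(2*d) (l(d) = (5 + d)/((2*d)) = (5 + d)*(1/(2*d)) = (5 + d)/(2*d))
-√(l(-1) + 4) + 0 = -√((½)*(5 - 1)/(-1) + 4) + 0 = -√((½)*(-1)*4 + 4) + 0 = -√(-2 + 4) + 0 = -√2 + 0 = -√2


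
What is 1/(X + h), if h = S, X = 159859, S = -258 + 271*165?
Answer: 1/204316 ≈ 4.8944e-6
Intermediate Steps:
S = 44457 (S = -258 + 44715 = 44457)
h = 44457
1/(X + h) = 1/(159859 + 44457) = 1/204316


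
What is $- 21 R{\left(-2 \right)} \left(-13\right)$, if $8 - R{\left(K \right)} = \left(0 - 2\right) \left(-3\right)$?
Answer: $546$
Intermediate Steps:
$R{\left(K \right)} = 2$ ($R{\left(K \right)} = 8 - \left(0 - 2\right) \left(-3\right) = 8 - \left(-2\right) \left(-3\right) = 8 - 6 = 2$)
$- 21 R{\left(-2 \right)} \left(-13\right) = \left(-21\right) 2 \left(-13\right) = \left(-42\right) \left(-13\right) = 546$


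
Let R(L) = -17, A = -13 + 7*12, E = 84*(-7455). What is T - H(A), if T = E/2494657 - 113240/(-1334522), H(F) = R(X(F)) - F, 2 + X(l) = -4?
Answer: 7695109465784/87609859183 ≈ 87.834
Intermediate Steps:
X(l) = -6 (X(l) = -2 - 4 = -6)
E = -626220
A = 71 (A = -13 + 84 = 71)
H(F) = -17 - F
T = -14558142320/87609859183 (T = -626220/2494657 - 113240/(-1334522) = -626220*1/2494657 - 113240*(-1/1334522) = -626220/2494657 + 2980/35119 = -14558142320/87609859183 ≈ -0.16617)
T - H(A) = -14558142320/87609859183 - (-17 - 1*71) = -14558142320/87609859183 - (-17 - 71) = -14558142320/87609859183 - 1*(-88) = -14558142320/87609859183 + 88 = 7695109465784/87609859183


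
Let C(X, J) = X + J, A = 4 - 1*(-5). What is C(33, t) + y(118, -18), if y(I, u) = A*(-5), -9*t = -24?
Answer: -28/3 ≈ -9.3333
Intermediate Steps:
A = 9 (A = 4 + 5 = 9)
t = 8/3 (t = -⅑*(-24) = 8/3 ≈ 2.6667)
y(I, u) = -45 (y(I, u) = 9*(-5) = -45)
C(X, J) = J + X
C(33, t) + y(118, -18) = (8/3 + 33) - 45 = 107/3 - 45 = -28/3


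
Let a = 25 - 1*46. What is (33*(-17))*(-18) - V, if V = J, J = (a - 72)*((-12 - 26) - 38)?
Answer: 3030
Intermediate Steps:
a = -21 (a = 25 - 46 = -21)
J = 7068 (J = (-21 - 72)*((-12 - 26) - 38) = -93*(-38 - 38) = -93*(-76) = 7068)
V = 7068
(33*(-17))*(-18) - V = (33*(-17))*(-18) - 1*7068 = -561*(-18) - 7068 = 10098 - 7068 = 3030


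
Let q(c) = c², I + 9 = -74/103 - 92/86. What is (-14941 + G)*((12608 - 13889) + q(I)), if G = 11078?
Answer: 88250716175280/19616041 ≈ 4.4989e+6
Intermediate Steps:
I = -47781/4429 (I = -9 + (-74/103 - 92/86) = -9 + (-74*1/103 - 92*1/86) = -9 + (-74/103 - 46/43) = -9 - 7920/4429 = -47781/4429 ≈ -10.788)
(-14941 + G)*((12608 - 13889) + q(I)) = (-14941 + 11078)*((12608 - 13889) + (-47781/4429)²) = -3863*(-1281 + 2283023961/19616041) = -3863*(-22845124560/19616041) = 88250716175280/19616041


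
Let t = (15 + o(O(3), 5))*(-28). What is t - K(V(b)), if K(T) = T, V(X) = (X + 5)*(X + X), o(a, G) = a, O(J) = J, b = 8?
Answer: -712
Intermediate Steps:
V(X) = 2*X*(5 + X) (V(X) = (5 + X)*(2*X) = 2*X*(5 + X))
t = -504 (t = (15 + 3)*(-28) = 18*(-28) = -504)
t - K(V(b)) = -504 - 2*8*(5 + 8) = -504 - 2*8*13 = -504 - 1*208 = -504 - 208 = -712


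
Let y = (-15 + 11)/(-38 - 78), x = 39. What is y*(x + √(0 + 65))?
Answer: 39/29 + √65/29 ≈ 1.6228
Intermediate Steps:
y = 1/29 (y = -4/(-116) = -4*(-1/116) = 1/29 ≈ 0.034483)
y*(x + √(0 + 65)) = (39 + √(0 + 65))/29 = (39 + √65)/29 = 39/29 + √65/29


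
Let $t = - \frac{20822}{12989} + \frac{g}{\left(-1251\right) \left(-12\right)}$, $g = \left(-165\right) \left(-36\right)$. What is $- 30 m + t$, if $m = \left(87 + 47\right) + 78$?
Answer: $- \frac{11484975423}{1805471} \approx -6361.2$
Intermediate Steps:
$g = 5940$
$m = 212$ ($m = 134 + 78 = 212$)
$t = - \frac{2179863}{1805471}$ ($t = - \frac{20822}{12989} + \frac{5940}{\left(-1251\right) \left(-12\right)} = \left(-20822\right) \frac{1}{12989} + \frac{5940}{15012} = - \frac{20822}{12989} + 5940 \cdot \frac{1}{15012} = - \frac{20822}{12989} + \frac{55}{139} = - \frac{2179863}{1805471} \approx -1.2074$)
$- 30 m + t = \left(-30\right) 212 - \frac{2179863}{1805471} = -6360 - \frac{2179863}{1805471} = - \frac{11484975423}{1805471}$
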